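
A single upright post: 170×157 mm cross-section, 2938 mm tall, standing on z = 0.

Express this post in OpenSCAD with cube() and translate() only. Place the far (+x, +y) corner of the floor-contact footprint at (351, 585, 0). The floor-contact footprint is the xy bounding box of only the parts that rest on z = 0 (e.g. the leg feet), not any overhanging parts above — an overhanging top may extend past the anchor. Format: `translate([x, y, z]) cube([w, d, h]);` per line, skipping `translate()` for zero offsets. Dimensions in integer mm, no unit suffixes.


translate([181, 428, 0]) cube([170, 157, 2938]);


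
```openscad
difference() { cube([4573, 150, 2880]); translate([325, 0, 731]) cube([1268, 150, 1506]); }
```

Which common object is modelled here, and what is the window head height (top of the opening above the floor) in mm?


A wall with a window opening. The window head height is 2237 mm.

A wall with a rectangular opening subtracted — a window. Sill at z = 731, opening 1506 mm tall, so the head is at 731 + 1506 = 2237 mm.


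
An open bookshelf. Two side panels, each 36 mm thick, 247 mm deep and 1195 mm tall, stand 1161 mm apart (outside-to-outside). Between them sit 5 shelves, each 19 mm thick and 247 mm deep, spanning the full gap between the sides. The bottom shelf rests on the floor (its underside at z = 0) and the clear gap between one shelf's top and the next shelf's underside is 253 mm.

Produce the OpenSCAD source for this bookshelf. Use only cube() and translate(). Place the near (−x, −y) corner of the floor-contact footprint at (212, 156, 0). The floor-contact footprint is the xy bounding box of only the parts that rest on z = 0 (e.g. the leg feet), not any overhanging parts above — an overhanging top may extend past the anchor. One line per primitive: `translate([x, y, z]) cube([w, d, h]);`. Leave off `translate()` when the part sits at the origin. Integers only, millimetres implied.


translate([212, 156, 0]) cube([36, 247, 1195]);
translate([1337, 156, 0]) cube([36, 247, 1195]);
translate([248, 156, 0]) cube([1089, 247, 19]);
translate([248, 156, 272]) cube([1089, 247, 19]);
translate([248, 156, 544]) cube([1089, 247, 19]);
translate([248, 156, 816]) cube([1089, 247, 19]);
translate([248, 156, 1088]) cube([1089, 247, 19]);


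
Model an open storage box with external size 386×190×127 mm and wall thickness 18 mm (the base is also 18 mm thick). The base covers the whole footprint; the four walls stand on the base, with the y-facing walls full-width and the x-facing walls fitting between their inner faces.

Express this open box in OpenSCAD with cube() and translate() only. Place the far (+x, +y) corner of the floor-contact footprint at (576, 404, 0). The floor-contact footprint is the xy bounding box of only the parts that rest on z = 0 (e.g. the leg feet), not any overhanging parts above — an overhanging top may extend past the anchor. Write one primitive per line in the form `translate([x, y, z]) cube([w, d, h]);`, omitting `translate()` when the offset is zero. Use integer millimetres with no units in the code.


translate([190, 214, 0]) cube([386, 190, 18]);
translate([190, 214, 18]) cube([386, 18, 109]);
translate([190, 386, 18]) cube([386, 18, 109]);
translate([190, 232, 18]) cube([18, 154, 109]);
translate([558, 232, 18]) cube([18, 154, 109]);


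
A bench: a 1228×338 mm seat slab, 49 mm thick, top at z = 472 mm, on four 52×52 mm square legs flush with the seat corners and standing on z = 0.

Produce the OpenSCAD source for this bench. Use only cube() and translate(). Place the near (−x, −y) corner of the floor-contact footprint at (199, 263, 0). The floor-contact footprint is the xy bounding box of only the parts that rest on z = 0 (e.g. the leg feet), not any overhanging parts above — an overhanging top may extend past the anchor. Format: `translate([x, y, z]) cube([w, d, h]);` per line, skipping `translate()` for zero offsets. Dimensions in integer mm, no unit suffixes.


translate([199, 263, 423]) cube([1228, 338, 49]);
translate([199, 263, 0]) cube([52, 52, 423]);
translate([199, 549, 0]) cube([52, 52, 423]);
translate([1375, 263, 0]) cube([52, 52, 423]);
translate([1375, 549, 0]) cube([52, 52, 423]);


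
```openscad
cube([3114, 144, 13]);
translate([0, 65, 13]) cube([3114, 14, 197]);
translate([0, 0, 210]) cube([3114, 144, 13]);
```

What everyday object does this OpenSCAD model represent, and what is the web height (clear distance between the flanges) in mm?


An I-beam. The web height is 197 mm.

Two wide flanges with a thin centred web — an I-beam. Overall 223 mm minus two 13 mm flanges gives a web of 223 − 2·13 = 197 mm.


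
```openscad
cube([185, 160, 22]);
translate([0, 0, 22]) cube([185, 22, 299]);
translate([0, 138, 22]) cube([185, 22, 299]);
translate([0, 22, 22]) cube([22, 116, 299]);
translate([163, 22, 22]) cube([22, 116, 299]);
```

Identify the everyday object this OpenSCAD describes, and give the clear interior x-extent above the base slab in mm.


An open box. The internal width is 141 mm.

A 185×160 base slab with four walls standing on it — an open box. The base is 185 mm wide and the walls are 22 mm thick, so the internal width is 185 − 2 × 22 = 141 mm.


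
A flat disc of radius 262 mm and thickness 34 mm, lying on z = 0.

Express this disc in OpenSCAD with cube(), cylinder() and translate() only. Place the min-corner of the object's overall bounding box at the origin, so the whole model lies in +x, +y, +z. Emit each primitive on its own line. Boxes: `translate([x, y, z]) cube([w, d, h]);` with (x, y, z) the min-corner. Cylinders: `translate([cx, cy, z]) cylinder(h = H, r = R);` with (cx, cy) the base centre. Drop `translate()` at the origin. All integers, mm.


translate([262, 262, 0]) cylinder(h = 34, r = 262);


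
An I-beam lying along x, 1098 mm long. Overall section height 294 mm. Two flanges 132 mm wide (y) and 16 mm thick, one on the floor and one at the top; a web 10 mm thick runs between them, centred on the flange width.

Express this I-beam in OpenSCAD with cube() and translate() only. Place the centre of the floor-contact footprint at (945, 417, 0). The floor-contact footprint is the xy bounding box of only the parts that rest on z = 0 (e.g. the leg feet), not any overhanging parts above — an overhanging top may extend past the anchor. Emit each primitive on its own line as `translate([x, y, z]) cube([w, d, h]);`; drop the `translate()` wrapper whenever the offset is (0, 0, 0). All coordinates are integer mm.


translate([396, 351, 0]) cube([1098, 132, 16]);
translate([396, 412, 16]) cube([1098, 10, 262]);
translate([396, 351, 278]) cube([1098, 132, 16]);


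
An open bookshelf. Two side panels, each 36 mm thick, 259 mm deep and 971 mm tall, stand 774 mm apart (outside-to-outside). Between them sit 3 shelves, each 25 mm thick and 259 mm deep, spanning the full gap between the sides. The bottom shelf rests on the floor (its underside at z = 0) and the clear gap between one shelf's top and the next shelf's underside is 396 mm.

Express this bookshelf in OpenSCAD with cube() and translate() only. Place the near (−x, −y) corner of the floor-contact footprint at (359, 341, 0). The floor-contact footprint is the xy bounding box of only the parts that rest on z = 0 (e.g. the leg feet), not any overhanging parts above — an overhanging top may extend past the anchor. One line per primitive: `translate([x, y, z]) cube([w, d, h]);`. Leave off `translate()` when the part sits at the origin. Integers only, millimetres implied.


translate([359, 341, 0]) cube([36, 259, 971]);
translate([1097, 341, 0]) cube([36, 259, 971]);
translate([395, 341, 0]) cube([702, 259, 25]);
translate([395, 341, 421]) cube([702, 259, 25]);
translate([395, 341, 842]) cube([702, 259, 25]);


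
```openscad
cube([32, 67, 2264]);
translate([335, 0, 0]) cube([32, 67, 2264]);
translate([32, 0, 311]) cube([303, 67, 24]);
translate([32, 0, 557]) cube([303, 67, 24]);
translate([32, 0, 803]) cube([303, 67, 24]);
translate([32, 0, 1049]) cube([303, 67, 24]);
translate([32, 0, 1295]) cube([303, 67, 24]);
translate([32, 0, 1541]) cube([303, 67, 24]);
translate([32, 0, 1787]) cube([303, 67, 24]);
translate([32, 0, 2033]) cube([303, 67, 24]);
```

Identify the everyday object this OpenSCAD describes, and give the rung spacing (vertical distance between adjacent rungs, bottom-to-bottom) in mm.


A ladder. The rung spacing is 246 mm.

Two tall 32×67 posts with 8 short bars between them — a ladder. Adjacent rungs sit at z = 311 and z = 557, so the spacing is 557 − 311 = 246 mm.


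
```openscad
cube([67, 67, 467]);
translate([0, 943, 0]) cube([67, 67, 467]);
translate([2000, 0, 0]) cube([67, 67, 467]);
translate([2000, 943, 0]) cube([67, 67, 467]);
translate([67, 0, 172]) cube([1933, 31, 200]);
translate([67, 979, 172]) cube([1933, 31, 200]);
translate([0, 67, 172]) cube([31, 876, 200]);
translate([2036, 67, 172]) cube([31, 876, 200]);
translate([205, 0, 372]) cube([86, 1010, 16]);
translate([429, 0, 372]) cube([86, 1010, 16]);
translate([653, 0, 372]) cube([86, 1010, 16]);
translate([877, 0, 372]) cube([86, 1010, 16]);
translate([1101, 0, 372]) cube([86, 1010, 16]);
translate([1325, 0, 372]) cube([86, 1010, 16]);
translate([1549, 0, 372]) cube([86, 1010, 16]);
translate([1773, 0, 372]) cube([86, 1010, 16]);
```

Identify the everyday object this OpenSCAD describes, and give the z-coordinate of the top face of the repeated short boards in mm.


A bed frame. The slat-top height is 388 mm.

Four posts, four rails, and a row of slats — a bed frame. Slats sit on the rails at z = 172 + 200 = 372; with slat thickness 16, the top is 388 mm.


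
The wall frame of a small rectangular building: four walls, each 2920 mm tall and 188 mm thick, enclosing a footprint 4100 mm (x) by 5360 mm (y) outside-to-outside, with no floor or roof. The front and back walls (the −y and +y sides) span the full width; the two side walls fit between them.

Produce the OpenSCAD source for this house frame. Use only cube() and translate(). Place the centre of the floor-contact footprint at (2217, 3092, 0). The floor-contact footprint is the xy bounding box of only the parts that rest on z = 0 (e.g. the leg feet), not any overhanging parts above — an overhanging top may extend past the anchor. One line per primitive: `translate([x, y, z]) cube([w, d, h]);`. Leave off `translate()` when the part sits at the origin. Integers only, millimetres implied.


translate([167, 412, 0]) cube([4100, 188, 2920]);
translate([167, 5584, 0]) cube([4100, 188, 2920]);
translate([167, 600, 0]) cube([188, 4984, 2920]);
translate([4079, 600, 0]) cube([188, 4984, 2920]);


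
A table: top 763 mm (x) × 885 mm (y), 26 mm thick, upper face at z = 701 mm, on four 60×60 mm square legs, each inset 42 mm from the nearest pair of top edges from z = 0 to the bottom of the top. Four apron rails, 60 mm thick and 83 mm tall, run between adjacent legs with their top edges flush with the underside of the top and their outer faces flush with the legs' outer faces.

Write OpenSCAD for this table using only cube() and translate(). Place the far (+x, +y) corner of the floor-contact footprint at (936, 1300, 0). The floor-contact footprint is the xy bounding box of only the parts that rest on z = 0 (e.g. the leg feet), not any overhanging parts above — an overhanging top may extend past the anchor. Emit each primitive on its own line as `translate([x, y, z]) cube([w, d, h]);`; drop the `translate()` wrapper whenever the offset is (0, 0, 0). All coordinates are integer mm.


// leg_h = 701 - 26 = 675
// apron z = 675 - 83 = 592
translate([215, 457, 675]) cube([763, 885, 26]);
translate([257, 499, 0]) cube([60, 60, 675]);
translate([876, 499, 0]) cube([60, 60, 675]);
translate([257, 1240, 0]) cube([60, 60, 675]);
translate([876, 1240, 0]) cube([60, 60, 675]);
translate([317, 499, 592]) cube([559, 60, 83]);
translate([317, 1240, 592]) cube([559, 60, 83]);
translate([257, 559, 592]) cube([60, 681, 83]);
translate([876, 559, 592]) cube([60, 681, 83]);


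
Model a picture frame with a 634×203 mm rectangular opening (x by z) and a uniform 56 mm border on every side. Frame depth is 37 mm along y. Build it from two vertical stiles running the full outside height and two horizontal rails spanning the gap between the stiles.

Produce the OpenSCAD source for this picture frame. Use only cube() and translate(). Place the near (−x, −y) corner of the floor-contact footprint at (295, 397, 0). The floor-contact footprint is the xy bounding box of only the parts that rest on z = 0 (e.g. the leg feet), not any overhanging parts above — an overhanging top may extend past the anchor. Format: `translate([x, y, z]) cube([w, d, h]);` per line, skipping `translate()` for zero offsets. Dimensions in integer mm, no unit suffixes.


translate([295, 397, 0]) cube([56, 37, 315]);
translate([985, 397, 0]) cube([56, 37, 315]);
translate([351, 397, 0]) cube([634, 37, 56]);
translate([351, 397, 259]) cube([634, 37, 56]);


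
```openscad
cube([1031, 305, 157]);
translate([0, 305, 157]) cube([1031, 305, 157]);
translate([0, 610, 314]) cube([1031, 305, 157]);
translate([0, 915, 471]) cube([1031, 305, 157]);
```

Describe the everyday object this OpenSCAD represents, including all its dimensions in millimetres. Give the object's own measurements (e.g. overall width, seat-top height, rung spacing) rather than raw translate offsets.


A straight staircase of 4 solid steps. Each step is 1031 mm wide (x), 305 mm deep (y, the going) and 157 mm tall (the rise). The first step rests on the floor; each subsequent step sits one going further in +y and one rise higher in +z, directly behind and above the previous step with no overlap.


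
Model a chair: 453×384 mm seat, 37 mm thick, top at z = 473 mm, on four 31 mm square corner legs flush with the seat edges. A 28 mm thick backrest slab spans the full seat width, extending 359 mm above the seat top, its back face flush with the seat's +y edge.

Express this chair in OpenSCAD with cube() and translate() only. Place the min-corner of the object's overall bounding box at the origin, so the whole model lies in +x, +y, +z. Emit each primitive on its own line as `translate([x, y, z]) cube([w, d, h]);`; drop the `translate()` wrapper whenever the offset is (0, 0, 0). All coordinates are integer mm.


translate([0, 0, 436]) cube([453, 384, 37]);
cube([31, 31, 436]);
translate([422, 0, 0]) cube([31, 31, 436]);
translate([0, 353, 0]) cube([31, 31, 436]);
translate([422, 353, 0]) cube([31, 31, 436]);
translate([0, 356, 473]) cube([453, 28, 359]);


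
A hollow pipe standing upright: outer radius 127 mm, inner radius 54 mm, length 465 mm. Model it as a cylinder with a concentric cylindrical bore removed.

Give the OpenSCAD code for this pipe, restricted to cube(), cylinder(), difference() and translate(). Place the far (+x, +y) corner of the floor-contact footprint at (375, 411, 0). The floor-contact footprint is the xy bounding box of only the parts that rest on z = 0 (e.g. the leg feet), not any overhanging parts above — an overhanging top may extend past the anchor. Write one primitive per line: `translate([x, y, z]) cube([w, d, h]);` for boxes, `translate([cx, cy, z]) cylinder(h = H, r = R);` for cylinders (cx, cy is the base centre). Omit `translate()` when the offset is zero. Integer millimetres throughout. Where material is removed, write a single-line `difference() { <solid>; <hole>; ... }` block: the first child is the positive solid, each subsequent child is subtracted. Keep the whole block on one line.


difference() { translate([248, 284, 0]) cylinder(h = 465, r = 127); translate([248, 284, 0]) cylinder(h = 465, r = 54); }


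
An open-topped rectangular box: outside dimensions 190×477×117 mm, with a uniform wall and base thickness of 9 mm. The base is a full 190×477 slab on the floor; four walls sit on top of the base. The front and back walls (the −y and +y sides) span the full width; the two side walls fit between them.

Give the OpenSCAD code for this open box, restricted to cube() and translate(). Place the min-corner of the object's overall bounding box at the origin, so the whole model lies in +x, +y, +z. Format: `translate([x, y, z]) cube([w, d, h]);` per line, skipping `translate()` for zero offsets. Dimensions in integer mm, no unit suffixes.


cube([190, 477, 9]);
translate([0, 0, 9]) cube([190, 9, 108]);
translate([0, 468, 9]) cube([190, 9, 108]);
translate([0, 9, 9]) cube([9, 459, 108]);
translate([181, 9, 9]) cube([9, 459, 108]);


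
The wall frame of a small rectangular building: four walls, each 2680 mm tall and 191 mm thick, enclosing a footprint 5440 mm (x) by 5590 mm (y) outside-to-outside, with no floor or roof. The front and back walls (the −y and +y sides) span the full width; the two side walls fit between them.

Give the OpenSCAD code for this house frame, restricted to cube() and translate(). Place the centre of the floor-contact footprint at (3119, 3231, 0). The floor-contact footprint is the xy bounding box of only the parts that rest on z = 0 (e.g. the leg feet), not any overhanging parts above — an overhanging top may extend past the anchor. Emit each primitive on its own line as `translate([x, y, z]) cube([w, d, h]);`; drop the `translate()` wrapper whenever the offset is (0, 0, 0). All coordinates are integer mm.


translate([399, 436, 0]) cube([5440, 191, 2680]);
translate([399, 5835, 0]) cube([5440, 191, 2680]);
translate([399, 627, 0]) cube([191, 5208, 2680]);
translate([5648, 627, 0]) cube([191, 5208, 2680]);


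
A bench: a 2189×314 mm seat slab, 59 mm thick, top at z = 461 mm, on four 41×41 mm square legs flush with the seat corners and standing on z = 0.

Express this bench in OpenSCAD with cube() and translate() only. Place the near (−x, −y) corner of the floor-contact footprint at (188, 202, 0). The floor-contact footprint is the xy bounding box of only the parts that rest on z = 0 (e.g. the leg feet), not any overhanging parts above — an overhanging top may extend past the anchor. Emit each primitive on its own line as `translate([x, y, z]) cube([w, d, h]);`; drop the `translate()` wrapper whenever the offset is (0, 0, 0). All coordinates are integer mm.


// leg_h = 461 − 59 = 402
translate([188, 202, 402]) cube([2189, 314, 59]);
translate([188, 202, 0]) cube([41, 41, 402]);
translate([188, 475, 0]) cube([41, 41, 402]);
translate([2336, 202, 0]) cube([41, 41, 402]);
translate([2336, 475, 0]) cube([41, 41, 402]);


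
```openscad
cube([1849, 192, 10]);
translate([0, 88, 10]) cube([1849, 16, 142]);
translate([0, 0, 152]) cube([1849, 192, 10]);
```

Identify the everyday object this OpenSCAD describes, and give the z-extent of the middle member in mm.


An I-beam. The web height is 142 mm.

Two wide flanges with a thin centred web — an I-beam. Overall 162 mm minus two 10 mm flanges gives a web of 162 − 2·10 = 142 mm.


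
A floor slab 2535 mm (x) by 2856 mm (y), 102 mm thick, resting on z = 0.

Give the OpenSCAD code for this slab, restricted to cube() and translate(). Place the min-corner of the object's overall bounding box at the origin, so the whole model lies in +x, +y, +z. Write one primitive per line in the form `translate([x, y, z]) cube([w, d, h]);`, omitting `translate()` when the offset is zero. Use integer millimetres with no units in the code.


cube([2535, 2856, 102]);


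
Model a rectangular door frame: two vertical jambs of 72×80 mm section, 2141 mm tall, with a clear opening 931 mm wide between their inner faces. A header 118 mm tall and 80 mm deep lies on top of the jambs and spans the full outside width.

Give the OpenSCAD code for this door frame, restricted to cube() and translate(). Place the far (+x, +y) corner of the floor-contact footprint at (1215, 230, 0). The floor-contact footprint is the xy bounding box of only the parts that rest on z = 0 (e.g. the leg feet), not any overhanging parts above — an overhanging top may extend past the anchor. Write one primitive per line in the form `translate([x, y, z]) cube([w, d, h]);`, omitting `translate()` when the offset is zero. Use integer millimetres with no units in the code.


translate([140, 150, 0]) cube([72, 80, 2141]);
translate([1143, 150, 0]) cube([72, 80, 2141]);
translate([140, 150, 2141]) cube([1075, 80, 118]);


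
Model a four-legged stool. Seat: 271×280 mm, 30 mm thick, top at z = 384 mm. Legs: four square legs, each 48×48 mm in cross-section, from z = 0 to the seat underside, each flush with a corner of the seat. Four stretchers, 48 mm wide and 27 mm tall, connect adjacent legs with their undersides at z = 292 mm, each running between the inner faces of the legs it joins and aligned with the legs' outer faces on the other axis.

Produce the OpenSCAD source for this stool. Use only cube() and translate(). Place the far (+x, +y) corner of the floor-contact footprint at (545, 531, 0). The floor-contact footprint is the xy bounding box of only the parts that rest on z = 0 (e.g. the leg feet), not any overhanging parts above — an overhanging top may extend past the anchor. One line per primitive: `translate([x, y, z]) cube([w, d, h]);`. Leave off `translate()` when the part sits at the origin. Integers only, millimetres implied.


translate([274, 251, 354]) cube([271, 280, 30]);
translate([274, 251, 0]) cube([48, 48, 354]);
translate([497, 251, 0]) cube([48, 48, 354]);
translate([274, 483, 0]) cube([48, 48, 354]);
translate([497, 483, 0]) cube([48, 48, 354]);
translate([322, 251, 292]) cube([175, 48, 27]);
translate([322, 483, 292]) cube([175, 48, 27]);
translate([274, 299, 292]) cube([48, 184, 27]);
translate([497, 299, 292]) cube([48, 184, 27]);


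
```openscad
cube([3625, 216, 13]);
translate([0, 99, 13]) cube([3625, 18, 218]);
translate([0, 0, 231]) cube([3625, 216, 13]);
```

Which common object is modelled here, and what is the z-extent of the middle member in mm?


An I-beam. The web height is 218 mm.

Two wide flanges with a thin centred web — an I-beam. Overall 244 mm minus two 13 mm flanges gives a web of 244 − 2·13 = 218 mm.


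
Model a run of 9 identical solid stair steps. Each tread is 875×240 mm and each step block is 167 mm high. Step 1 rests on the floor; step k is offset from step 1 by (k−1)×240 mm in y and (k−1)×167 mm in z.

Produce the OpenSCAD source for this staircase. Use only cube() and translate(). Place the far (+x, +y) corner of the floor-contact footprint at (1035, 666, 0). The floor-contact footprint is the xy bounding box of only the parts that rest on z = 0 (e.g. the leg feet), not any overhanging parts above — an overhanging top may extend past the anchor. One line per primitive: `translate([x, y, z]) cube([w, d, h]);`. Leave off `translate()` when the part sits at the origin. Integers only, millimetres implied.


translate([160, 426, 0]) cube([875, 240, 167]);
translate([160, 666, 167]) cube([875, 240, 167]);
translate([160, 906, 334]) cube([875, 240, 167]);
translate([160, 1146, 501]) cube([875, 240, 167]);
translate([160, 1386, 668]) cube([875, 240, 167]);
translate([160, 1626, 835]) cube([875, 240, 167]);
translate([160, 1866, 1002]) cube([875, 240, 167]);
translate([160, 2106, 1169]) cube([875, 240, 167]);
translate([160, 2346, 1336]) cube([875, 240, 167]);


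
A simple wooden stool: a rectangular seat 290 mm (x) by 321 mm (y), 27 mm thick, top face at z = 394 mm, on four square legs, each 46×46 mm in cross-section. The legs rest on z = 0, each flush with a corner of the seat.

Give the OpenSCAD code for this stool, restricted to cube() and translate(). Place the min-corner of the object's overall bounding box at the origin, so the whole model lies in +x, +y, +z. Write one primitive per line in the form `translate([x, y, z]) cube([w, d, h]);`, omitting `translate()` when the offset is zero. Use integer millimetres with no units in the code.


translate([0, 0, 367]) cube([290, 321, 27]);
cube([46, 46, 367]);
translate([244, 0, 0]) cube([46, 46, 367]);
translate([0, 275, 0]) cube([46, 46, 367]);
translate([244, 275, 0]) cube([46, 46, 367]);


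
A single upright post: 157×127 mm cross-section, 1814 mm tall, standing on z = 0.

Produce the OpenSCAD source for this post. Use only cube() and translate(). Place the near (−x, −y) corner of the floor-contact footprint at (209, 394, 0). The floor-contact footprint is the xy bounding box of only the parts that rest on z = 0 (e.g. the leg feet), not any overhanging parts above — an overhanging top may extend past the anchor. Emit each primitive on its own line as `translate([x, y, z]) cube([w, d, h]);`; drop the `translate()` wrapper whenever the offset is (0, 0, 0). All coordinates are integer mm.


translate([209, 394, 0]) cube([157, 127, 1814]);


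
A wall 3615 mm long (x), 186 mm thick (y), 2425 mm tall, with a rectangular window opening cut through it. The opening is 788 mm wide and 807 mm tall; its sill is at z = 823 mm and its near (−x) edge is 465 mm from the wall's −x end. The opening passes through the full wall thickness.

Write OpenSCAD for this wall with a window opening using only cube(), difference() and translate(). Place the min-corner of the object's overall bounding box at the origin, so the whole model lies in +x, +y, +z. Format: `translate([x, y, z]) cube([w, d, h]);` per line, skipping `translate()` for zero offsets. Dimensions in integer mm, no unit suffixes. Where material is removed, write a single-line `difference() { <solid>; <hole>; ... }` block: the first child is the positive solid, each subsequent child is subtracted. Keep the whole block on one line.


difference() { cube([3615, 186, 2425]); translate([465, 0, 823]) cube([788, 186, 807]); }


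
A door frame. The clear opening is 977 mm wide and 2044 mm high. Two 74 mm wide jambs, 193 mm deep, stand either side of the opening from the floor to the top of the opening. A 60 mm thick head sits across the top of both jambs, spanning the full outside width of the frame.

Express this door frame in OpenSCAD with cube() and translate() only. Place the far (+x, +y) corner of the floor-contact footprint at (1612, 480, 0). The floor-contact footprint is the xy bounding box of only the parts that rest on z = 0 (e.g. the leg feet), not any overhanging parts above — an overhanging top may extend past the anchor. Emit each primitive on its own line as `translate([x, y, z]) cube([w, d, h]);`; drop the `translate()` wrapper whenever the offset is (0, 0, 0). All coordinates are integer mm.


translate([487, 287, 0]) cube([74, 193, 2044]);
translate([1538, 287, 0]) cube([74, 193, 2044]);
translate([487, 287, 2044]) cube([1125, 193, 60]);


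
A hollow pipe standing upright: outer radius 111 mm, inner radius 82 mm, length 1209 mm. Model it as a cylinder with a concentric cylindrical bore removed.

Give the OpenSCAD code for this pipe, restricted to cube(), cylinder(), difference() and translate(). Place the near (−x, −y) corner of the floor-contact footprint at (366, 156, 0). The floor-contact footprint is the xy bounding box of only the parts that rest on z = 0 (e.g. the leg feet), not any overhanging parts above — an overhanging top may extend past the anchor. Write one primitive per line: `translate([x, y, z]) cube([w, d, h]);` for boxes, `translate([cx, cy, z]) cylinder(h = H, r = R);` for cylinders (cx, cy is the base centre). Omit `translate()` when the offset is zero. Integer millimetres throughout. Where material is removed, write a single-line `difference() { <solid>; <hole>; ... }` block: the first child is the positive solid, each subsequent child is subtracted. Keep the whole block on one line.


difference() { translate([477, 267, 0]) cylinder(h = 1209, r = 111); translate([477, 267, 0]) cylinder(h = 1209, r = 82); }


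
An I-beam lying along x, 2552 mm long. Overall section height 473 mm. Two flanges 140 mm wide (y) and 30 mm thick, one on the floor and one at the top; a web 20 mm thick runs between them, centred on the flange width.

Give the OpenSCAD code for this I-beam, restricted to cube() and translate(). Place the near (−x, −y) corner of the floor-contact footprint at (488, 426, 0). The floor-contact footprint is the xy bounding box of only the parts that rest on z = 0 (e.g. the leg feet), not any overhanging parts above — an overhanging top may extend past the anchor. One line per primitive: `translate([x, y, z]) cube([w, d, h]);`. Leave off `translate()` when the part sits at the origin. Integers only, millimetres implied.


translate([488, 426, 0]) cube([2552, 140, 30]);
translate([488, 486, 30]) cube([2552, 20, 413]);
translate([488, 426, 443]) cube([2552, 140, 30]);


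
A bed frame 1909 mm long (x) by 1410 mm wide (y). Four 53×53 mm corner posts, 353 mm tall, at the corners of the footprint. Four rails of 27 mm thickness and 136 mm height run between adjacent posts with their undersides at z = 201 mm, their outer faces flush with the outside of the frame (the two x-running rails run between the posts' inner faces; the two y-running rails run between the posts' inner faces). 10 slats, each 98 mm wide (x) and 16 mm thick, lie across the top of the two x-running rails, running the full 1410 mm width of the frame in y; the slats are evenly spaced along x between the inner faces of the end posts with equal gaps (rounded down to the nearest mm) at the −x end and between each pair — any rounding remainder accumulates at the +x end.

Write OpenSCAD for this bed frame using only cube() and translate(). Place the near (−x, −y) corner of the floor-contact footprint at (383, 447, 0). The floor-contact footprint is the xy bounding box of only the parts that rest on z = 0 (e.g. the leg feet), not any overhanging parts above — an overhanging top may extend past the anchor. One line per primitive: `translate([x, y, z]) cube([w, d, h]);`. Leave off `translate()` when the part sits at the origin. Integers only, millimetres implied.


// slat z = rail_z + rail_h = 201 + 136 = 337
// slat gap = ⌊(1803 − 10·98) / 11⌋ = 74
translate([383, 447, 0]) cube([53, 53, 353]);
translate([383, 1804, 0]) cube([53, 53, 353]);
translate([2239, 447, 0]) cube([53, 53, 353]);
translate([2239, 1804, 0]) cube([53, 53, 353]);
translate([436, 447, 201]) cube([1803, 27, 136]);
translate([436, 1830, 201]) cube([1803, 27, 136]);
translate([383, 500, 201]) cube([27, 1304, 136]);
translate([2265, 500, 201]) cube([27, 1304, 136]);
translate([510, 447, 337]) cube([98, 1410, 16]);
translate([682, 447, 337]) cube([98, 1410, 16]);
translate([854, 447, 337]) cube([98, 1410, 16]);
translate([1026, 447, 337]) cube([98, 1410, 16]);
translate([1198, 447, 337]) cube([98, 1410, 16]);
translate([1370, 447, 337]) cube([98, 1410, 16]);
translate([1542, 447, 337]) cube([98, 1410, 16]);
translate([1714, 447, 337]) cube([98, 1410, 16]);
translate([1886, 447, 337]) cube([98, 1410, 16]);
translate([2058, 447, 337]) cube([98, 1410, 16]);


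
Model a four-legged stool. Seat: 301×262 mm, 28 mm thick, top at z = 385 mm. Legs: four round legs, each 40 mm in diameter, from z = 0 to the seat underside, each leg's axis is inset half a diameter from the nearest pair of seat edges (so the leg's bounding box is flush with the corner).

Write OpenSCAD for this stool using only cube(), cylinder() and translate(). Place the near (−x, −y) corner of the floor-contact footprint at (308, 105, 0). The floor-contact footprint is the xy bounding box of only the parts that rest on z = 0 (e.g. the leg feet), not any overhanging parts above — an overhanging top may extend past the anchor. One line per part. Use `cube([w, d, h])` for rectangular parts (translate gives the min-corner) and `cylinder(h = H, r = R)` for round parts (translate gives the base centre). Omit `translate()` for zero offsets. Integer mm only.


translate([308, 105, 357]) cube([301, 262, 28]);
translate([328, 125, 0]) cylinder(h = 357, r = 20);
translate([589, 125, 0]) cylinder(h = 357, r = 20);
translate([328, 347, 0]) cylinder(h = 357, r = 20);
translate([589, 347, 0]) cylinder(h = 357, r = 20);


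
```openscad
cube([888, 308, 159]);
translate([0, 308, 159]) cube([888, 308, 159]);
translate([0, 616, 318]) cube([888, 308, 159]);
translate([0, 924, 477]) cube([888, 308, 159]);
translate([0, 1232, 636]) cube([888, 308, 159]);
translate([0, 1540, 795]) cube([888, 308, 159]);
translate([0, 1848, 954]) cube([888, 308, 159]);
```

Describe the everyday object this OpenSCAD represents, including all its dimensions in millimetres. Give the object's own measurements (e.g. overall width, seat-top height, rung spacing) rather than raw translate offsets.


A straight staircase of 7 solid steps. Each step is 888 mm wide (x), 308 mm deep (y, the going) and 159 mm tall (the rise). The first step rests on the floor; each subsequent step sits one going further in +y and one rise higher in +z, directly behind and above the previous step with no overlap.


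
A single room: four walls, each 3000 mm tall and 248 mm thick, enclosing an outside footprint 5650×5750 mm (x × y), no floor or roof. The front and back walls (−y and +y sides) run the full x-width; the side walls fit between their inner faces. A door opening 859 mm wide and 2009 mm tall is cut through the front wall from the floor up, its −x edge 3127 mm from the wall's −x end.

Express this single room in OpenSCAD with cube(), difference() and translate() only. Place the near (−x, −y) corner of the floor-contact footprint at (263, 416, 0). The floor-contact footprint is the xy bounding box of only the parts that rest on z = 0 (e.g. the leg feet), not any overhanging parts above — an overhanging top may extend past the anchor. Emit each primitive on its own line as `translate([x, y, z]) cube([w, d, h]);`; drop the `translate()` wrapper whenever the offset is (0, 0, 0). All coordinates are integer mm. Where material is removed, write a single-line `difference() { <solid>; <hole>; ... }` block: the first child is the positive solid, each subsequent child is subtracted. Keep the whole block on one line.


difference() { translate([263, 416, 0]) cube([5650, 248, 3000]); translate([3390, 416, 0]) cube([859, 248, 2009]); }
translate([263, 5918, 0]) cube([5650, 248, 3000]);
translate([263, 664, 0]) cube([248, 5254, 3000]);
translate([5665, 664, 0]) cube([248, 5254, 3000]);


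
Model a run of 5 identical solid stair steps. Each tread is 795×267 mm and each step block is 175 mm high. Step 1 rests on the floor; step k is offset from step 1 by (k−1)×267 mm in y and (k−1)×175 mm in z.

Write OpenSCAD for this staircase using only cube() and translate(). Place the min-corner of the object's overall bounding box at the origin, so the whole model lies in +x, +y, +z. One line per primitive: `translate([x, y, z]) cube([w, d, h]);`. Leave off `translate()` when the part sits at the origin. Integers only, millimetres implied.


cube([795, 267, 175]);
translate([0, 267, 175]) cube([795, 267, 175]);
translate([0, 534, 350]) cube([795, 267, 175]);
translate([0, 801, 525]) cube([795, 267, 175]);
translate([0, 1068, 700]) cube([795, 267, 175]);


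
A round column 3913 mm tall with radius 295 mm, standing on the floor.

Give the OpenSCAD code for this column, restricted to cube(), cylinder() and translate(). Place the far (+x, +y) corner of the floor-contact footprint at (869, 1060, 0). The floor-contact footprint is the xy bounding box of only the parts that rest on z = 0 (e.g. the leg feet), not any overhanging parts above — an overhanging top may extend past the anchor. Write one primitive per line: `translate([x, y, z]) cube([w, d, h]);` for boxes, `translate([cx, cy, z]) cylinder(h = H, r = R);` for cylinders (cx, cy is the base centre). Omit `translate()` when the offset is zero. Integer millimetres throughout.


translate([574, 765, 0]) cylinder(h = 3913, r = 295);


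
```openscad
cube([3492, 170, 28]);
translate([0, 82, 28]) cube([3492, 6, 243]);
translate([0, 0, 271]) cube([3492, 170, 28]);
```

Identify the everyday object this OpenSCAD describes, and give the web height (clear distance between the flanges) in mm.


An I-beam. The web height is 243 mm.

Two wide flanges with a thin centred web — an I-beam. Overall 299 mm minus two 28 mm flanges gives a web of 299 − 2·28 = 243 mm.


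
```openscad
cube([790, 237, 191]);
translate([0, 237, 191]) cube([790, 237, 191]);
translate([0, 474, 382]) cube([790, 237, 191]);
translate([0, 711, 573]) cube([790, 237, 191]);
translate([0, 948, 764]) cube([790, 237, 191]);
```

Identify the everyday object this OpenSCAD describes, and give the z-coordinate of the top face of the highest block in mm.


A staircase. The total rise is 955 mm.

5 identical blocks, each offset up and back from the previous — a staircase. Each step is 191 mm tall and there are 5 of them, so the total rise is 5 × 191 = 955 mm.


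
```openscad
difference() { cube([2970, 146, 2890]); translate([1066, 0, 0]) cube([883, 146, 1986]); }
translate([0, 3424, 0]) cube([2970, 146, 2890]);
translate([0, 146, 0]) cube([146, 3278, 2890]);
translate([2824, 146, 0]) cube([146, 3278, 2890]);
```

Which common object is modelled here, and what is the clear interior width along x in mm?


A single room. The interior width is 2678 mm.

Four walls enclosing a rectangle with a door in the front wall — a room. Outside width 2970 minus two 146 mm walls gives 2678 mm.


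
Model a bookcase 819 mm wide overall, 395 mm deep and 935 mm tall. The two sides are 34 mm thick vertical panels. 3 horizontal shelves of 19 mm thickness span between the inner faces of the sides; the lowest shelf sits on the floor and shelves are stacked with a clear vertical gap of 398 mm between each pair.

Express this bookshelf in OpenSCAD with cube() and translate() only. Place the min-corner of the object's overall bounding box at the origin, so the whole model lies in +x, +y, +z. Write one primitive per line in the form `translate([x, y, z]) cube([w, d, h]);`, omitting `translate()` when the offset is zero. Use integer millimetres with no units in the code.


cube([34, 395, 935]);
translate([785, 0, 0]) cube([34, 395, 935]);
translate([34, 0, 0]) cube([751, 395, 19]);
translate([34, 0, 417]) cube([751, 395, 19]);
translate([34, 0, 834]) cube([751, 395, 19]);


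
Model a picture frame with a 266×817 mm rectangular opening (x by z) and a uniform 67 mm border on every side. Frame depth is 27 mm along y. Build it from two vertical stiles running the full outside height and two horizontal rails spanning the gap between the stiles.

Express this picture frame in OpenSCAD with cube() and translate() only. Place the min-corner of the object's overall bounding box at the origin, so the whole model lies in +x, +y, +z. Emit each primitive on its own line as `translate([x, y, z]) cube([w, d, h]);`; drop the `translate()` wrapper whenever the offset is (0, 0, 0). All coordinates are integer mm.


cube([67, 27, 951]);
translate([333, 0, 0]) cube([67, 27, 951]);
translate([67, 0, 0]) cube([266, 27, 67]);
translate([67, 0, 884]) cube([266, 27, 67]);


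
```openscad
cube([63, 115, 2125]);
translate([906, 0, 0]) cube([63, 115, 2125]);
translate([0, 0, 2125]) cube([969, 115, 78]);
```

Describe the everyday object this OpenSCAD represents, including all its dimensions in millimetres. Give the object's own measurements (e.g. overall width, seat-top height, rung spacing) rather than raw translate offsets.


A door frame. The clear opening is 843 mm wide and 2125 mm high. Two 63 mm wide jambs, 115 mm deep, stand either side of the opening from the floor to the top of the opening. A 78 mm thick head sits across the top of both jambs, spanning the full outside width of the frame.


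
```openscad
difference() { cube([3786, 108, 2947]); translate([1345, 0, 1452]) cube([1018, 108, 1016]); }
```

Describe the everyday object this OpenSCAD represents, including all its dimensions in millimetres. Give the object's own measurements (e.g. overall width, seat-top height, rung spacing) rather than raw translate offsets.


A wall 3786 mm long (x), 108 mm thick (y), 2947 mm tall, with a rectangular window opening cut through it. The opening is 1018 mm wide and 1016 mm tall; its sill is at z = 1452 mm and its near (−x) edge is 1345 mm from the wall's −x end. The opening passes through the full wall thickness.
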